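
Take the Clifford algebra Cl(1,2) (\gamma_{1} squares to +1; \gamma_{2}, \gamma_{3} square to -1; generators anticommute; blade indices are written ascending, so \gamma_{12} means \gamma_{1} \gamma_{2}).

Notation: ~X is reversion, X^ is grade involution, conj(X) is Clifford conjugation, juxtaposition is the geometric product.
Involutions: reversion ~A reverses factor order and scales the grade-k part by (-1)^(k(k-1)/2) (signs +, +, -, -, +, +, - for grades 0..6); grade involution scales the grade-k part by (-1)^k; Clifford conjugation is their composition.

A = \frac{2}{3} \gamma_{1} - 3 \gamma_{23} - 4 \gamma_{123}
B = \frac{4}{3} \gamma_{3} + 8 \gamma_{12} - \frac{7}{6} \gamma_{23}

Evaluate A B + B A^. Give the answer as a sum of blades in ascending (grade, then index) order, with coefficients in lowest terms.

first term: -\frac{7}{2} - \frac{14}{3} \gamma_{1} + \frac{28}{3} \gamma_{2} - 32 \gamma_{3} + \frac{16}{3} \gamma_{12} - \frac{208}{9} \gamma_{13} - \frac{7}{9} \gamma_{123}
second term: -\frac{7}{2} + \frac{14}{3} \gamma_{1} + \frac{4}{3} \gamma_{2} + 32 \gamma_{3} - \frac{16}{3} \gamma_{12} + \frac{224}{9} \gamma_{13} + \frac{7}{9} \gamma_{123}
Answer: -7 + \frac{32}{3} \gamma_{2} + \frac{16}{9} \gamma_{13}


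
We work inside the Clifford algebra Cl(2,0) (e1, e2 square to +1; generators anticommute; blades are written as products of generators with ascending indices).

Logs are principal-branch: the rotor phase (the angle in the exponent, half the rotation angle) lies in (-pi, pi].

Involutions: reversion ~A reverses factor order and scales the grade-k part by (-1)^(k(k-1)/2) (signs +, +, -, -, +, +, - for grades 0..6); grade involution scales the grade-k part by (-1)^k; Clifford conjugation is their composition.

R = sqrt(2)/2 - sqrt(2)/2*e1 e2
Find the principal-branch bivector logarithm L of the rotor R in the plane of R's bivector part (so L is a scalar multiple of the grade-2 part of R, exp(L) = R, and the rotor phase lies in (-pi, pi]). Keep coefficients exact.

The scalar part of R is sqrt(2)/2, which pins the rotor phase on the principal branch; dividing the bivector part by the sine of that phase recovers the unit plane, and L is the phase times that plane.
Concretely: cos(phase) = sqrt(2)/2 gives phase = ±pi/4, and since phase/sin(phase) is even the sign is immaterial: L = (phase/sin(phase)) * <R>_2 = (sqrt(2)*pi/4) * <R>_2.
Answer: -pi/4*e1 e2


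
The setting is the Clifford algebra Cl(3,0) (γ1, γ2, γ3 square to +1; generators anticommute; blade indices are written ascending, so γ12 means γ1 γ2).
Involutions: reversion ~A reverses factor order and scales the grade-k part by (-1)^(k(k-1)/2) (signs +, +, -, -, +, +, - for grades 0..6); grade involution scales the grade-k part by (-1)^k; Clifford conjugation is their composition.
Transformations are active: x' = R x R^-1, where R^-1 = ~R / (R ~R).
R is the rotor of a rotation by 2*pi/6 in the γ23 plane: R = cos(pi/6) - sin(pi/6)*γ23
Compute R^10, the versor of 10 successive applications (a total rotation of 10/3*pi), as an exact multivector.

Half-angle bookkeeping: 10 applications in γ23 add up to rotor phase 10*pi/6 = 5*pi/3, so R^10 = cos(5*pi/3) - sin(5*pi/3)*γ23.
cos(5*pi/3) = 1/2 and sin(5*pi/3) = -sqrt(3)/2, so R^10 = 1/2 + sqrt(3)/2*γ23. The net rotation is 4/3*pi (after discarding 1 full turn, each of which contributes a factor -1 to the rotor); the rotor keeps the half-angle phase exactly.
Answer: 1/2 + sqrt(3)/2*γ23


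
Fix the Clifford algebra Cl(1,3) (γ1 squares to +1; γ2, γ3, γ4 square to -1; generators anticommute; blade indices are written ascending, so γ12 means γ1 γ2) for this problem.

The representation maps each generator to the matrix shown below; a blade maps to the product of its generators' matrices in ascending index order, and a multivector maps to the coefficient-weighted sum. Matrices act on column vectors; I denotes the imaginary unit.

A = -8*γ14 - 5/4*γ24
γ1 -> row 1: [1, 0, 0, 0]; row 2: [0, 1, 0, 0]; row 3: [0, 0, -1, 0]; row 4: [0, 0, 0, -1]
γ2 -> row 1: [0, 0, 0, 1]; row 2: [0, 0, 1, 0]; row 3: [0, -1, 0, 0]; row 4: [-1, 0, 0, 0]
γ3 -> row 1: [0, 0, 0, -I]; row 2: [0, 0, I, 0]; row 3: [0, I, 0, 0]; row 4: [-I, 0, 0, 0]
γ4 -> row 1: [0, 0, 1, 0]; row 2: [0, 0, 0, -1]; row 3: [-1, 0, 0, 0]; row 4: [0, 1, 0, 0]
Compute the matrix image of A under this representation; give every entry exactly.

Bivector images (products of the table entries): rho(γ14) = rho(γ1)rho(γ4) = row 1: [0, 0, 1, 0]; row 2: [0, 0, 0, -1]; row 3: [1, 0, 0, 0]; row 4: [0, -1, 0, 0]; rho(γ24) = rho(γ2)rho(γ4) = row 1: [0, 1, 0, 0]; row 2: [-1, 0, 0, 0]; row 3: [0, 0, 0, 1]; row 4: [0, 0, -1, 0].
M = (-8)*rho(γ14) + (-5/4)*rho(γ24), summed entrywise:
Answer: row 1: [0, -5/4, -8, 0]; row 2: [5/4, 0, 0, 8]; row 3: [-8, 0, 0, -5/4]; row 4: [0, 8, 5/4, 0]


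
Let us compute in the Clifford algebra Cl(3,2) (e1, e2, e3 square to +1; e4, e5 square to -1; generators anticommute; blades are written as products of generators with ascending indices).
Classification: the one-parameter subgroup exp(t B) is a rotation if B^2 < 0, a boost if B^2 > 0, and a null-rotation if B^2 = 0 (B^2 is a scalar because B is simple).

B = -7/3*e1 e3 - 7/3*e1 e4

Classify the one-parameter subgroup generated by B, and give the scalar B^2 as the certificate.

B^2 term by term: the squares give (-7/3)^2*(e1 e3)^2 + (-7/3)^2*(e1 e4)^2 = 49/9*(-1) + 49/9*(+1) = 0 (each basis 2-blade squares to minus the product of its generators' squares); cross terms between blades sharing an index anticommute and cancel. So B^2 = 0.
Answer: null-rotation, certificate B^2 = 0. Certificate logic: 0 is a conjugation-invariant scalar, so its sign fixes rotation versus boost versus null-rotation outright.


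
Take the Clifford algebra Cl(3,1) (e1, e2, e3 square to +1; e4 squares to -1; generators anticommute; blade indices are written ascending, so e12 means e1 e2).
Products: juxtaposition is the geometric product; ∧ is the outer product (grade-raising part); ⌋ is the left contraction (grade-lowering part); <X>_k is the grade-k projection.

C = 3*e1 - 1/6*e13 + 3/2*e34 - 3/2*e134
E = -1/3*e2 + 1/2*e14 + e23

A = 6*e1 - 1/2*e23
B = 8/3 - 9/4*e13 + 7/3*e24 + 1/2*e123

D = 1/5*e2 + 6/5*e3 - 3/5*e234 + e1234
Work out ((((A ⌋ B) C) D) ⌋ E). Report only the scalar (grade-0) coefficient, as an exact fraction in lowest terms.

step 1: 1/4*e1 - 27/2*e3 + 3*e23
step 2: 3/4 - 9/4*e1 - 1/24*e3 - 81/4*e4 - 1/2*e12 + 81/2*e13 - 81/4*e14 + 9/2*e24 - 3/8*e34 + 9*e123 - 9/2*e124 + 3/8*e134
step 3: -1/20 + 97/2*e1 + 3/4*e2 + 81/10*e3 - 189/20*e4 + 39/4*e12 - 117/10*e13 + 117/20*e14 - 3887/120*e23 + 1781/40*e24 + 124/5*e34 - 411/10*e123 + 3397/120*e124 + 123/5*e134 - 327/40*e234 + 303/40*e1234
step 4: 526/15 - 189/40*e1 - 97/12*e2 + 3/4*e3 + 97/4*e4 - 1/40*e14 - 1/20*e23
Answer: 526/15


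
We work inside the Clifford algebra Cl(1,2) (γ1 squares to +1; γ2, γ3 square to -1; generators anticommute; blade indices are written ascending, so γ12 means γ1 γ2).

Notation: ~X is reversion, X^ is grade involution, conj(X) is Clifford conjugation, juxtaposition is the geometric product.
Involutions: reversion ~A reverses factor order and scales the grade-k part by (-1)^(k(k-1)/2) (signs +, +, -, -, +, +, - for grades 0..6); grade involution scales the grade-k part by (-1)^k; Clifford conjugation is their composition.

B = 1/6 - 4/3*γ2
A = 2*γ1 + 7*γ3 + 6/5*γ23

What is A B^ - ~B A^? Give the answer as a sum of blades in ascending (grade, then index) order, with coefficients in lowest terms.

first term: 1/3*γ1 + 83/30*γ3 + 8/3*γ12 - 137/15*γ23
second term: -1/3*γ1 + 13/30*γ3 - 8/3*γ12 + 143/15*γ23
Answer: 2/3*γ1 + 7/3*γ3 + 16/3*γ12 - 56/3*γ23


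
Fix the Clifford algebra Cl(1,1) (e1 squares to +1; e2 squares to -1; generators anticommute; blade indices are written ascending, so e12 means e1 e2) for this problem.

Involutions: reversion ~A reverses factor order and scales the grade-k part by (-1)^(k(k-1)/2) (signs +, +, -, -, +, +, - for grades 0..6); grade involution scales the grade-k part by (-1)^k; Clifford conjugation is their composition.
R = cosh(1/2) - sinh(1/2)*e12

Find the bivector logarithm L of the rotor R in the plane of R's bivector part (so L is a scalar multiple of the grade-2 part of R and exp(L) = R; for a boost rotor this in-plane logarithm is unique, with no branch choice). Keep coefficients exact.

The scalar part of R is cosh(1/2), giving the rapidity magnitude (cosh is even); the bivector part supplies orientation, its quotient by sinh of the rapidity is the plane, and L = rapidity * plane — unique in that plane, since flipping both signs leaves L unchanged.
Concretely: cosh(rapidity) = cosh(1/2) gives rapidity = ±1/2, and since rapidity/sinh(rapidity) is even the sign is immaterial: L = (rapidity/sinh(rapidity)) * <R>_2 = (1/(2*sinh(1/2))) * <R>_2.
Answer: -1/2*e12


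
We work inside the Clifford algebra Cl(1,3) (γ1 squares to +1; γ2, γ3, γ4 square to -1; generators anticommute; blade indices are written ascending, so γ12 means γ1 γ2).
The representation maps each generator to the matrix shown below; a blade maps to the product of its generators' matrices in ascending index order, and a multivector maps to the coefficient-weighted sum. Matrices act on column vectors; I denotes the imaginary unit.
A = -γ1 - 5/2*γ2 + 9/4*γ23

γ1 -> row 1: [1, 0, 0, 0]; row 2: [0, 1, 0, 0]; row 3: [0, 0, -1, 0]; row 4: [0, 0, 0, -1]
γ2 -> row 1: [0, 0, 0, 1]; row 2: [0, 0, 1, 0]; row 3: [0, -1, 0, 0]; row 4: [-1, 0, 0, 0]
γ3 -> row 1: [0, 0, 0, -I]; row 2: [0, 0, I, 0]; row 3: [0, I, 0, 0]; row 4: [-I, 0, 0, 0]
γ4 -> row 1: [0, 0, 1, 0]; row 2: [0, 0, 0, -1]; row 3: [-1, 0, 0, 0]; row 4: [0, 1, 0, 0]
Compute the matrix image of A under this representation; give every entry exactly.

Bivector images (products of the table entries): rho(γ23) = rho(γ2)rho(γ3) = row 1: [-I, 0, 0, 0]; row 2: [0, I, 0, 0]; row 3: [0, 0, -I, 0]; row 4: [0, 0, 0, I].
M = (-1)*rho(γ1) + (-5/2)*rho(γ2) + (9/4)*rho(γ23), summed entrywise:
Answer: row 1: [-1 - 9*I/4, 0, 0, -5/2]; row 2: [0, -1 + 9*I/4, -5/2, 0]; row 3: [0, 5/2, 1 - 9*I/4, 0]; row 4: [5/2, 0, 0, 1 + 9*I/4]


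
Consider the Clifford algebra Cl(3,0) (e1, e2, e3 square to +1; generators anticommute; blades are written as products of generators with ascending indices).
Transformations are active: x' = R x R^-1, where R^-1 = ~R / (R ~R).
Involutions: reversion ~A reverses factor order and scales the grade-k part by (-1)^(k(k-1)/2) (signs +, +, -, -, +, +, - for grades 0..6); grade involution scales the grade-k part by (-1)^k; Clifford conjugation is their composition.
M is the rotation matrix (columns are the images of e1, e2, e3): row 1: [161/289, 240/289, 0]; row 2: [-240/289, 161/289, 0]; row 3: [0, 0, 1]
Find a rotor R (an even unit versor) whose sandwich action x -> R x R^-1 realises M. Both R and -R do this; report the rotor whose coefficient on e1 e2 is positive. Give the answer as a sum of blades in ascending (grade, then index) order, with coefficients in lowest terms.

Method: write R = a + b12*e1 e2 + b13*e1 e3 + b23*e2 e3 with a^2 + b12^2 + b13^2 + b23^2 = 1 (so R^-1 = ~R). Expanding the columns R e_j ~R gives tr M = 4a^2 - 1 and, from the antisymmetric part, M21 - M12 = -4a*b12, M13 - M31 = 4a*b13, M32 - M23 = -4a*b23.
Here tr M = 611/289, so a^2 = (1 + tr M)/4 = 225/289 and a = ±15/17. Taking a = 15/17: M21 - M12 = -480/289, M13 - M31 = 0, M32 - M23 = 0, giving b12 = 8/17, b13 = 0, b23 = 0, i.e. R = 15/17 + 8/17*e1 e2.
Its e1 e2 coefficient is already positive.
Answer: 15/17 + 8/17*e1 e2. Note: both R and -R realise this M (trace 611/289); the covering map identifies them, and the e1 e2-coefficient sign is the tie-breaker.


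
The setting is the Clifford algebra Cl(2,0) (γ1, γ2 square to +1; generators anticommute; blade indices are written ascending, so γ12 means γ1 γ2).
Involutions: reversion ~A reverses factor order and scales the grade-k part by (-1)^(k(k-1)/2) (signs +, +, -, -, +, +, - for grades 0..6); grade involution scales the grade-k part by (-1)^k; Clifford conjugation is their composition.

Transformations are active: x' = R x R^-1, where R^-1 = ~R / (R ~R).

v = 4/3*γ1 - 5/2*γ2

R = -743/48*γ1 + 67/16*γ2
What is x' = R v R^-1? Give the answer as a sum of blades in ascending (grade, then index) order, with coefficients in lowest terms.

~R = -743/48*γ1 + 67/16*γ2, and R ~R = 296225/1152, so R^-1 = ~R / (296225/1152).
R v = -8959/288 + 3179/96*γ12
Answer: 14833/6150*γ1 + 1524/1025*γ2


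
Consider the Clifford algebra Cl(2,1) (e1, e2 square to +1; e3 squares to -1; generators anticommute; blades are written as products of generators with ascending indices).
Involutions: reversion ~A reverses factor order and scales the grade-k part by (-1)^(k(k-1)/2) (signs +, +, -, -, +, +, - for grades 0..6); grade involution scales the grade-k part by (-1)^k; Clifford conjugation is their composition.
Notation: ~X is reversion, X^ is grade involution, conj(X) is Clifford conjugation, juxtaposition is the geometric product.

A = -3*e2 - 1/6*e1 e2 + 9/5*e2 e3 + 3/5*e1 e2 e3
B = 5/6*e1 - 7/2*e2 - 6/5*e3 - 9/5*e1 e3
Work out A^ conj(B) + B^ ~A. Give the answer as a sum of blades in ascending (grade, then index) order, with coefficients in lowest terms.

first term: 21/2 - 7/12*e1 - 1097/900*e2 - 63/10*e3 - 1/50*e1 e2 + 21/10*e1 e3 + 22/5*e2 e3 - 71/10*e1 e2 e3
second term: -21/2 - 7/12*e1 - 3041/900*e2 - 63/10*e3 + 323/50*e1 e2 + 21/10*e1 e3 + 19/5*e2 e3 - 37/10*e1 e2 e3
Answer: -7/6*e1 - 2069/450*e2 - 63/5*e3 + 161/25*e1 e2 + 21/5*e1 e3 + 41/5*e2 e3 - 54/5*e1 e2 e3


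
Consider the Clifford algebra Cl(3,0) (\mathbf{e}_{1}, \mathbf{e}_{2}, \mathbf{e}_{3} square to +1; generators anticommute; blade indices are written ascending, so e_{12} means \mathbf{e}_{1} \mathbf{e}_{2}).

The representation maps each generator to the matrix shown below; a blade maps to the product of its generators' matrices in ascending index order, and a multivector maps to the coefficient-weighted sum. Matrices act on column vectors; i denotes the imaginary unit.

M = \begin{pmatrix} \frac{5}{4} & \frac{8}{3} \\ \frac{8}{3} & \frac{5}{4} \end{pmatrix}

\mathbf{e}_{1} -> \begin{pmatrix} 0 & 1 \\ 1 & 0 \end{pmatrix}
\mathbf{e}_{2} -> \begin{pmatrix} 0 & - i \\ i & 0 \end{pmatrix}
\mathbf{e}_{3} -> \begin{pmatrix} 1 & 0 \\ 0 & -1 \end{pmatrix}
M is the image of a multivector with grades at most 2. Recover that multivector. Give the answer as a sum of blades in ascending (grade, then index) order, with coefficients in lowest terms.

Method: 1, rho(e_{1}), rho(e_{2}), rho(e_{3}) form a trace-orthogonal basis of the 2x2 complex matrices (tr(X Y) = 2 if X = Y, else 0), so M = m0*1 + m1*rho(e_{1}) + m2*rho(e_{2}) + m3*rho(e_{3}) with m0 = tr(M)/2 = \frac{5}{4}, m1 = tr(M rho(e_{1}))/2 = \frac{8}{3}, m2 = tr(M rho(e_{2}))/2 = 0, m3 = tr(M rho(e_{3}))/2 = 0.
Multiplying table entries, the bivector images are rho(e_{12}) = i*rho(e_{3}), rho(e_{13}) = -i*rho(e_{2}), rho(e_{23}) = i*rho(e_{1}); with real blade coefficients the real parts of m0..m3 are the coefficients of 1, e_{1}, e_{2}, e_{3} and the imaginary parts give the bivectors (e_{23}: Im m1, e_{13}: -Im m2, e_{12}: Im m3).
Answer: \frac{5}{4} + \frac{8}{3} e_{1}


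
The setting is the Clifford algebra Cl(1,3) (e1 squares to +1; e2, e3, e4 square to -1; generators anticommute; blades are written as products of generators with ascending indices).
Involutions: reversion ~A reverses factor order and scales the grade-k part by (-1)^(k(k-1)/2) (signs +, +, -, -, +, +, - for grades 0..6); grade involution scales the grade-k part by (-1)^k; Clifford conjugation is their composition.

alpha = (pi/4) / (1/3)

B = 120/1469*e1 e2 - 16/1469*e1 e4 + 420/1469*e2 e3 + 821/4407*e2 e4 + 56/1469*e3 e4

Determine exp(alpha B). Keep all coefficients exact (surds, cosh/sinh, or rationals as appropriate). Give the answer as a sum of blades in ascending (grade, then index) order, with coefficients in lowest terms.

B^2 term by term: the squares give (120/1469)^2*(e1 e2)^2 + (-16/1469)^2*(e1 e4)^2 + (420/1469)^2*(e2 e3)^2 + (821/4407)^2*(e2 e4)^2 + (56/1469)^2*(e3 e4)^2 = 14400/2157961*(+1) + 256/2157961*(+1) + 176400/2157961*(-1) + 674041/19421649*(-1) + 3136/2157961*(-1) = -1/9 (each basis 2-blade squares to minus the product of its generators' squares); cross terms between blades sharing an index anticommute and cancel; the commuting (index-disjoint) pairs give grade-4 terms 2*c*c'*(blade product), which cancel blade by blade — e1 e2 e3 e4: 13440/2157961 - 13440/2157961 = 0 — confirming B is simple. So B^2 = -1/9.
B^2 = -1/9 — a negative square means the series sums to a rotation: l = 1/3, alpha*l = pi/4, so exp(alpha B) = cos(pi/4) + (sin(pi/4)/(1/3))*B = sqrt(2)/2 + (3*sqrt(2)/2)*B.
Answer: sqrt(2)/2 + 180*sqrt(2)/1469*e1 e2 - 24*sqrt(2)/1469*e1 e4 + 630*sqrt(2)/1469*e2 e3 + 821*sqrt(2)/2938*e2 e4 + 84*sqrt(2)/1469*e3 e4


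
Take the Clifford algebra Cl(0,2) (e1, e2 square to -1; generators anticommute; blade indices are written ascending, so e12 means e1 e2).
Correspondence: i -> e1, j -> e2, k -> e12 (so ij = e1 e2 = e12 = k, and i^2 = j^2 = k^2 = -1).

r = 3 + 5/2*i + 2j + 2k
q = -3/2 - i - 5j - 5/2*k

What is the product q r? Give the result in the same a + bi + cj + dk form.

In blades: q = -3/2 - e1 - 5*e2 - 5/2*e12, r = 3 + 5/2*e1 + 2*e2 + 2*e12.
Distribute q over r term by term (generator squares from the signature, products reordered to ascending indices): (-3/2)*r = -9/2 - 15/4*e1 - 3*e2 - 3*e12; (-e1)*r = 5/2 - 3*e1 + 2*e2 - 2*e12; (-5*e2)*r = 10 - 10*e1 - 15*e2 + 25/2*e12; (-5/2*e12)*r = 5 + 5*e1 - 25/4*e2 - 15/2*e12.
Sum: 13 - 47/4*e1 - 89/4*e2; translating back through the correspondence:
Answer: 13 - 47/4*i - 89/4*j


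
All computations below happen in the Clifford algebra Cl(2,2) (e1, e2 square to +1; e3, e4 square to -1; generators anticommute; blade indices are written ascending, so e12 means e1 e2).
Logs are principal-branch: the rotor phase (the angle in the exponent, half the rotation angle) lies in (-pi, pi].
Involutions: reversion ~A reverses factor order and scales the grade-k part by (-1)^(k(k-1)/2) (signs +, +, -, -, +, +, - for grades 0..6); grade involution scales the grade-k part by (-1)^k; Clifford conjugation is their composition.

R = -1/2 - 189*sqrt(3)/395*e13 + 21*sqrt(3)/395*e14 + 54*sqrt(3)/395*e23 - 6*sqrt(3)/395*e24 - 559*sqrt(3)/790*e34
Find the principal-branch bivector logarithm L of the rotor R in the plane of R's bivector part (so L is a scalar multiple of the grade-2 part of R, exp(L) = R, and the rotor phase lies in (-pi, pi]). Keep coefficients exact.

The scalar part of R is -1/2, which pins the rotor phase on the principal branch; dividing the bivector part by the sine of that phase recovers the unit plane, and L is the phase times that plane.
Concretely: cos(phase) = -1/2 gives phase = ±2*pi/3, and since phase/sin(phase) is even the sign is immaterial: L = (phase/sin(phase)) * <R>_2 = (4*sqrt(3)*pi/9) * <R>_2.
Answer: -252*pi/395*e13 + 28*pi/395*e14 + 72*pi/395*e23 - 8*pi/395*e24 - 1118*pi/1185*e34


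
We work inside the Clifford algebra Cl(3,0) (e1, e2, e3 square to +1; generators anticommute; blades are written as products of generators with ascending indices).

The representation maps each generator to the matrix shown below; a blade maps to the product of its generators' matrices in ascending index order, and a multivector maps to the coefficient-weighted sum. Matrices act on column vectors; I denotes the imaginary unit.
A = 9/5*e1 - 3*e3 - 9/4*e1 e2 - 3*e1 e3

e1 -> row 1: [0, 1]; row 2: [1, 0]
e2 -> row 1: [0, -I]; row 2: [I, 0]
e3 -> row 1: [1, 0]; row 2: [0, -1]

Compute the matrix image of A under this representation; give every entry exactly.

Bivector images (products of the table entries): rho(e1 e2) = rho(e1)rho(e2) = row 1: [I, 0]; row 2: [0, -I]; rho(e1 e3) = rho(e1)rho(e3) = row 1: [0, -1]; row 2: [1, 0].
M = (9/5)*rho(e1) + (-3)*rho(e3) + (-9/4)*rho(e1 e2) + (-3)*rho(e1 e3), summed entrywise:
Answer: row 1: [-3 - 9*I/4, 24/5]; row 2: [-6/5, 3 + 9*I/4]


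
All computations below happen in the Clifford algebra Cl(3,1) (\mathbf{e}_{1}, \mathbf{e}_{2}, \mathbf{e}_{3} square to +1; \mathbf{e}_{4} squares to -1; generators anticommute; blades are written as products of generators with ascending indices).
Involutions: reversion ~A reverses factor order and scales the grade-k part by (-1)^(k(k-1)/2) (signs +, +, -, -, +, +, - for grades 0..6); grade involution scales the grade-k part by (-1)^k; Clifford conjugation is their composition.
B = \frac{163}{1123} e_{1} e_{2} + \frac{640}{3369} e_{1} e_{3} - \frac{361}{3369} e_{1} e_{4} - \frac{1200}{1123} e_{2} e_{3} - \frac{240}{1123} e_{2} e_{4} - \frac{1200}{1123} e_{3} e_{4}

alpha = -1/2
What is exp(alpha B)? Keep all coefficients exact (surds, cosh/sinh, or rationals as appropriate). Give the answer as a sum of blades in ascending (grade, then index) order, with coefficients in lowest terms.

B^2 term by term: the squares give (\frac{163}{1123})^2*(e_{1} e_{2})^2 + (\frac{640}{3369})^2*(e_{1} e_{3})^2 + (-\frac{361}{3369})^2*(e_{1} e_{4})^2 + (-\frac{1200}{1123})^2*(e_{2} e_{3})^2 + (-\frac{240}{1123})^2*(e_{2} e_{4})^2 + (-\frac{1200}{1123})^2*(e_{3} e_{4})^2 = \frac{26569}{1261129}*(-1) + \frac{409600}{11350161}*(-1) + \frac{130321}{11350161}*(+1) + \frac{1440000}{1261129}*(-1) + \frac{57600}{1261129}*(+1) + \frac{1440000}{1261129}*(+1) = 0 (each basis 2-blade squares to minus the product of its generators' squares); cross terms between blades sharing an index anticommute and cancel; the commuting (index-disjoint) pairs give grade-4 terms 2*c*c'*(blade product), which cancel blade by blade — e_{1} e_{2} e_{3} e_{4}: -\frac{391200}{1261129} + \frac{102400}{1261129} + \frac{288800}{1261129} = 0 — confirming B is simple. So B^2 = 0.
B^2 = 0, and the exponential is exactly linear here: exp(alpha B) = 1 + alpha B (parabolic case).
Answer: 1 - \frac{163}{2246} e_{1} e_{2} - \frac{320}{3369} e_{1} e_{3} + \frac{361}{6738} e_{1} e_{4} + \frac{600}{1123} e_{2} e_{3} + \frac{120}{1123} e_{2} e_{4} + \frac{600}{1123} e_{3} e_{4}


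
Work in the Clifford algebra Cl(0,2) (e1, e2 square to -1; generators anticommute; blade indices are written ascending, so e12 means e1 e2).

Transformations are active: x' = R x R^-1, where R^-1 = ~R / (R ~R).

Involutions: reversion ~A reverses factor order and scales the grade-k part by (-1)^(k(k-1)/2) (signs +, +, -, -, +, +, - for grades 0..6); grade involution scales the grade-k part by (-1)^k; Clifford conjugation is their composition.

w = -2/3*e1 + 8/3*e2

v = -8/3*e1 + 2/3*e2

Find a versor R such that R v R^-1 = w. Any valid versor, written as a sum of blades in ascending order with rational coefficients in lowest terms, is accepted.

Reasoning: v^2 = w^2 = -68/9 since conjugation preserves the quadratic form; R = v + w = -10/3*e1 + 10/3*e2 is then valid when invertible, keeping its own part and reversing (v - w)/2.
Answer: -10/3*e1 + 10/3*e2


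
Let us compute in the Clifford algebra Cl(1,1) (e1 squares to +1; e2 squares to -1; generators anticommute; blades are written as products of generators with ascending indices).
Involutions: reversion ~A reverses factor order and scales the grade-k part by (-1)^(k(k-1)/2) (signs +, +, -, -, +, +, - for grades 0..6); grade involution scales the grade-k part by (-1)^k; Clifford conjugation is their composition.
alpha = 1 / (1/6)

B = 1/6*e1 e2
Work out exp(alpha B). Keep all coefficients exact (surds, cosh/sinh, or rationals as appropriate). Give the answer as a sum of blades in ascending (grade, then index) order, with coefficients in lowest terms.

B^2 = (1/6)^2*(e1 e2)^2 = 1/36*(+1) = 1/36 (a basis 2-blade squares to minus the product of its generators' squares).
B^2 = 1/36 — a positive square means the series sums to a boost: l = 1/6, alpha*l = 1, so exp(alpha B) = cosh(1) + (sinh(1)/(1/6))*B = cosh(1) + (6*sinh(1))*B.
Answer: cosh(1) + sinh(1)*e1 e2


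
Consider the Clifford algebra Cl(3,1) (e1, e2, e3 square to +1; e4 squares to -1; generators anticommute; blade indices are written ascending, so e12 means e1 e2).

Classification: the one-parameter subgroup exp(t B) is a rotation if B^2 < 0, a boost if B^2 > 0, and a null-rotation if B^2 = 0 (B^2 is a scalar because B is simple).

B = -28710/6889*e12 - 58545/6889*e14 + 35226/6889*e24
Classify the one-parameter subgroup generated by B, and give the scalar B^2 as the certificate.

B^2 term by term: the squares give (-28710/6889)^2*(e12)^2 + (-58545/6889)^2*(e14)^2 + (35226/6889)^2*(e24)^2 = 824264100/47458321*(-1) + 3427517025/47458321*(+1) + 1240871076/47458321*(+1) = 81 (each basis 2-blade squares to minus the product of its generators' squares); cross terms between blades sharing an index anticommute and cancel. So B^2 = 81.
Answer: boost, certificate B^2 = 81. Check the certificate: B^2 = 81, and that sign is decisive whatever form B takes.


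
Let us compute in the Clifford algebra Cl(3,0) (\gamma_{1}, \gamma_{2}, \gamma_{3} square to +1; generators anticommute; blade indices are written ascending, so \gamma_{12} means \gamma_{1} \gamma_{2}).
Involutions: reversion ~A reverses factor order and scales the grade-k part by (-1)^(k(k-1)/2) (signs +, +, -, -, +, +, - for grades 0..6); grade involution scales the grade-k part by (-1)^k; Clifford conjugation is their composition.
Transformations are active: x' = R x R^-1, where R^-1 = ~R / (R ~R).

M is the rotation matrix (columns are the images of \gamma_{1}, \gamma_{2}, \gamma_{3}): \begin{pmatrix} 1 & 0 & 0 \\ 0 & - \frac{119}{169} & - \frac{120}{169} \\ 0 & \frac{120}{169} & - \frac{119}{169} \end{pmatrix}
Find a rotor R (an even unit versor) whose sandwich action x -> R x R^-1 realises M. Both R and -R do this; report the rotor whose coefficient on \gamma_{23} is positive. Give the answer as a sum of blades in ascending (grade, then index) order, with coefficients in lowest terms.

Method: write R = a + b12*\gamma_{12} + b13*\gamma_{13} + b23*\gamma_{23} with a^2 + b12^2 + b13^2 + b23^2 = 1 (so R^-1 = ~R). Expanding the columns R e_j ~R gives tr M = 4a^2 - 1 and, from the antisymmetric part, M21 - M12 = -4a*b12, M13 - M31 = 4a*b13, M32 - M23 = -4a*b23.
Here tr M = -\frac{69}{169}, so a^2 = (1 + tr M)/4 = \frac{25}{169} and a = ±\frac{5}{13}. Taking a = \frac{5}{13}: M21 - M12 = 0, M13 - M31 = 0, M32 - M23 = \frac{240}{169}, giving b12 = 0, b13 = 0, b23 = -\frac{12}{13}, i.e. R = \frac{5}{13} - \frac{12}{13} \gamma_{23}.
Its \gamma_{23} coefficient is negative, so report the other preimage -R.
Answer: -\frac{5}{13} + \frac{12}{13} \gamma_{23}. Uniqueness: Spin(3) -> SO(3) maps R and -R to the same rotation of trace -\frac{69}{169}; fixing the sign of the \gamma_{23} coefficient removes the ambiguity.


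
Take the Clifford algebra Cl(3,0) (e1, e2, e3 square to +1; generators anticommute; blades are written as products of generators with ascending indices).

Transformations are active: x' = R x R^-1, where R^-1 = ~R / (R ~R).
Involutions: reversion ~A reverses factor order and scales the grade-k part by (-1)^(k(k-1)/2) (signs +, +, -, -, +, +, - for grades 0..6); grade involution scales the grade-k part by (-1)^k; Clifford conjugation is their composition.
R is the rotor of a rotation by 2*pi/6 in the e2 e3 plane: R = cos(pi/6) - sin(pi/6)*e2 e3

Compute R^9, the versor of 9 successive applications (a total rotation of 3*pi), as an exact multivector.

Because a rotor carries half the rotation angle, composing 9 copies of this e2 e3-plane rotor multiplies the phase: 9*(pi/6) = 3*pi/2, hence R^9 = cos(3*pi/2) - sin(3*pi/2)*e2 e3.
cos(3*pi/2) = 0 and sin(3*pi/2) = -1, so R^9 = e2 e3. The net rotation is 1*pi (after discarding 1 full turn, each of which contributes a factor -1 to the rotor); the rotor keeps the half-angle phase exactly.
Answer: e2 e3


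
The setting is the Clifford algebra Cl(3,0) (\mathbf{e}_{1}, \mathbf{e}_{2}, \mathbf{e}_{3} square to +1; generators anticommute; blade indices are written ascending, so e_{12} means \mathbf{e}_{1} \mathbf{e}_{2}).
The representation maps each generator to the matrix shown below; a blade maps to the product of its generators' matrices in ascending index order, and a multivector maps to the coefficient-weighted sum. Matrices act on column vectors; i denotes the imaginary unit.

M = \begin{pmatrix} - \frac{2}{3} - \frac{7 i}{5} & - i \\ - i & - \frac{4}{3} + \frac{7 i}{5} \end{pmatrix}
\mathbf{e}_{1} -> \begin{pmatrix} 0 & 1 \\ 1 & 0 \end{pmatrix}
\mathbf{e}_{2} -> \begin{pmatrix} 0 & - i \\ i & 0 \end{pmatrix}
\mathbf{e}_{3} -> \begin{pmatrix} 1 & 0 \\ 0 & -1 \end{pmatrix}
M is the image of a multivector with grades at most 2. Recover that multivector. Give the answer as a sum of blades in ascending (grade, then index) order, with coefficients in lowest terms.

Method: 1, rho(e_{1}), rho(e_{2}), rho(e_{3}) form a trace-orthogonal basis of the 2x2 complex matrices (tr(X Y) = 2 if X = Y, else 0), so M = m0*1 + m1*rho(e_{1}) + m2*rho(e_{2}) + m3*rho(e_{3}) with m0 = tr(M)/2 = -1, m1 = tr(M rho(e_{1}))/2 = - i, m2 = tr(M rho(e_{2}))/2 = 0, m3 = tr(M rho(e_{3}))/2 = \frac{1}{3} - \frac{7 i}{5}.
Multiplying table entries, the bivector images are rho(e_{12}) = i*rho(e_{3}), rho(e_{13}) = -i*rho(e_{2}), rho(e_{23}) = i*rho(e_{1}); with real blade coefficients the real parts of m0..m3 are the coefficients of 1, e_{1}, e_{2}, e_{3} and the imaginary parts give the bivectors (e_{23}: Im m1, e_{13}: -Im m2, e_{12}: Im m3).
Answer: -1 + \frac{1}{3} e_{3} - \frac{7}{5} e_{12} - e_{23}


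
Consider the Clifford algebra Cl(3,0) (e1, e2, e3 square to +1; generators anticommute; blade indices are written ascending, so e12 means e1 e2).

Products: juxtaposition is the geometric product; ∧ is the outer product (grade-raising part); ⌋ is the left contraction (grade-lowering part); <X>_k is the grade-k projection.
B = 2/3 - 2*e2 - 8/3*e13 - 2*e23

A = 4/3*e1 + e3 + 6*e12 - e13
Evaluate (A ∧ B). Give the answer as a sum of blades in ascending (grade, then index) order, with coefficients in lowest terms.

step 1: 8/9*e1 + 2/3*e3 + 4/3*e12 - 2/3*e13 + 2*e23 - 14/3*e123
Answer: 8/9*e1 + 2/3*e3 + 4/3*e12 - 2/3*e13 + 2*e23 - 14/3*e123


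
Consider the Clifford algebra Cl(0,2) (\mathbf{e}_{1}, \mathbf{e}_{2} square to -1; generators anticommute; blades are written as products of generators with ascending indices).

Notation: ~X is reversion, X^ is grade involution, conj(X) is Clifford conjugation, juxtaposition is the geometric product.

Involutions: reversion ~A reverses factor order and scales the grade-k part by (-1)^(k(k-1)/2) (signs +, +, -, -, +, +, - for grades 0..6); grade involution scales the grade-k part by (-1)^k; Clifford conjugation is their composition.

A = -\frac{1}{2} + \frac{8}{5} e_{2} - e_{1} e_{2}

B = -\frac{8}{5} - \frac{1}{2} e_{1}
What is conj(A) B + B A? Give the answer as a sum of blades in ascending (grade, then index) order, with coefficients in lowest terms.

first term: \frac{4}{5} + \frac{1}{4} e_{1} + \frac{103}{50} e_{2} - \frac{12}{5} e_{1} e_{2}
second term: \frac{4}{5} + \frac{1}{4} e_{1} - \frac{153}{50} e_{2} + \frac{4}{5} e_{1} e_{2}
Answer: \frac{8}{5} + \frac{1}{2} e_{1} - e_{2} - \frac{8}{5} e_{1} e_{2}


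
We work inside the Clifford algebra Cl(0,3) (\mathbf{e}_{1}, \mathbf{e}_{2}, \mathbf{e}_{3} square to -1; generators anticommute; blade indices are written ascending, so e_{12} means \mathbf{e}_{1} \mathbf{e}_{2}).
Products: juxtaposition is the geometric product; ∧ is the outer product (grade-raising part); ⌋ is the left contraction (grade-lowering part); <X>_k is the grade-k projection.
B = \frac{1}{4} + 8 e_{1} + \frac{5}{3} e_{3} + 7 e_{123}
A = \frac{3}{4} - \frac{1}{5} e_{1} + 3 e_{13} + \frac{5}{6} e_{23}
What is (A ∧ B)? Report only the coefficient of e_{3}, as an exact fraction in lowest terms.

step 1: \frac{3}{16} + \frac{119}{20} e_{1} + \frac{5}{4} e_{3} + \frac{5}{12} e_{13} + \frac{5}{24} e_{23} + \frac{143}{12} e_{123}
Answer: \frac{5}{4}


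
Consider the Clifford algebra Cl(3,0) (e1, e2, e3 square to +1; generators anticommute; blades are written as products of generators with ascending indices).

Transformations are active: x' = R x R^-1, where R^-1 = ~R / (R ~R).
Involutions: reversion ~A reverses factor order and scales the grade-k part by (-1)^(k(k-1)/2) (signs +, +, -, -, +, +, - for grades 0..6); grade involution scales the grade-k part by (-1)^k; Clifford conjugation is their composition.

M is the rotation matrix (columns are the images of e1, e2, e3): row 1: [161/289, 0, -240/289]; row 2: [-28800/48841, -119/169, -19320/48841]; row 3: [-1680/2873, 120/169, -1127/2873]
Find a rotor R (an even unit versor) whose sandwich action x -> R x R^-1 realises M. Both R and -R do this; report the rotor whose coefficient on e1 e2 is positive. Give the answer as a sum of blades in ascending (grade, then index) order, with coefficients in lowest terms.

Method: write R = a + b12*e1 e2 + b13*e1 e3 + b23*e2 e3 with a^2 + b12^2 + b13^2 + b23^2 = 1 (so R^-1 = ~R). Expanding the columns R e_j ~R gives tr M = 4a^2 - 1 and, from the antisymmetric part, M21 - M12 = -4a*b12, M13 - M31 = 4a*b13, M32 - M23 = -4a*b23.
Here tr M = -26341/48841, so a^2 = (1 + tr M)/4 = 5625/48841 and a = ±75/221. Taking a = 75/221: M21 - M12 = -28800/48841, M13 - M31 = -12000/48841, M32 - M23 = 54000/48841, giving b12 = 96/221, b13 = -40/221, b23 = -180/221, i.e. R = 75/221 + 96/221*e1 e2 - 40/221*e1 e3 - 180/221*e2 e3.
Its e1 e2 coefficient is already positive.
Answer: 75/221 + 96/221*e1 e2 - 40/221*e1 e3 - 180/221*e2 e3. Note: both R and -R realise this M (trace -26341/48841); the covering map identifies them, and the e1 e2-coefficient sign is the tie-breaker.


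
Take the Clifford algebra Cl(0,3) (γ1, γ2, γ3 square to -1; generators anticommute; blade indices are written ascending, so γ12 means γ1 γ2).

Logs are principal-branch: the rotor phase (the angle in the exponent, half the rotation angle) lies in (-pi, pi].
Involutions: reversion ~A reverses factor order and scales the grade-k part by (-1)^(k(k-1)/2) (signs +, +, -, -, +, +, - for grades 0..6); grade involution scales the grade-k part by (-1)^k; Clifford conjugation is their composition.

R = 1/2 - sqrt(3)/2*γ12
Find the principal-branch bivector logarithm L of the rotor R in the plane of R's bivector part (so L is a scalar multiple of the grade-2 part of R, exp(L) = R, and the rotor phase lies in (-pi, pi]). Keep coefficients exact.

The scalar part of R is 1/2, which fixes the principal-branch rotor phase; the unit plane is then the bivector part divided by the sine of that phase, and L is that plane scaled by the phase.
Concretely: cos(phase) = 1/2 gives phase = ±pi/3, and since phase/sin(phase) is even the sign is immaterial: L = (phase/sin(phase)) * <R>_2 = (2*sqrt(3)*pi/9) * <R>_2.
Answer: -pi/3*γ12


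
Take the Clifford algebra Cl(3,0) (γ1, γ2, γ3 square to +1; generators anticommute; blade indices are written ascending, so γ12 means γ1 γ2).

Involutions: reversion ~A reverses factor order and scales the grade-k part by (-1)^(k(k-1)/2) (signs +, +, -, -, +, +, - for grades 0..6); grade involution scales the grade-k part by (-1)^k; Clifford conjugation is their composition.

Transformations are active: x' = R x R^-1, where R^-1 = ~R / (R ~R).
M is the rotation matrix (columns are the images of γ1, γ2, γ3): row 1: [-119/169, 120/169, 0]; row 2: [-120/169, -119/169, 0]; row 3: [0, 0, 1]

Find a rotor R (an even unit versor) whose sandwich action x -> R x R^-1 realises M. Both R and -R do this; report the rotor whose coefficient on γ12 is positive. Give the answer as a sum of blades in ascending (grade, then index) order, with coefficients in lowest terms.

Method: write R = a + b12*γ12 + b13*γ13 + b23*γ23 with a^2 + b12^2 + b13^2 + b23^2 = 1 (so R^-1 = ~R). Expanding the columns R e_j ~R gives tr M = 4a^2 - 1 and, from the antisymmetric part, M21 - M12 = -4a*b12, M13 - M31 = 4a*b13, M32 - M23 = -4a*b23.
Here tr M = -69/169, so a^2 = (1 + tr M)/4 = 25/169 and a = ±5/13. Taking a = 5/13: M21 - M12 = -240/169, M13 - M31 = 0, M32 - M23 = 0, giving b12 = 12/13, b13 = 0, b23 = 0, i.e. R = 5/13 + 12/13*γ12.
Its γ12 coefficient is already positive.
Answer: 5/13 + 12/13*γ12. Recall the cover is two-to-one: with M of trace -69/169, both preimages act alike, and the stated γ12 sign chooses the sheet.


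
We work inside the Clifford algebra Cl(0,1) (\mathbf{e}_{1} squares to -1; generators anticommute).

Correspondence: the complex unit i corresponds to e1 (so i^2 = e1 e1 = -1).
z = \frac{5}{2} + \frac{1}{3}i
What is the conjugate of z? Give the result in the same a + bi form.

In blades: z = \frac{5}{2} + \frac{1}{3} e_{1}.
Conjugation here is Clifford conjugation: the scalar is fixed and the grade-1 and grade-2 blades all flip sign, giving \frac{5}{2} - \frac{1}{3} e_{1}; translating back:
Answer: \frac{5}{2} - \frac{1}{3}i


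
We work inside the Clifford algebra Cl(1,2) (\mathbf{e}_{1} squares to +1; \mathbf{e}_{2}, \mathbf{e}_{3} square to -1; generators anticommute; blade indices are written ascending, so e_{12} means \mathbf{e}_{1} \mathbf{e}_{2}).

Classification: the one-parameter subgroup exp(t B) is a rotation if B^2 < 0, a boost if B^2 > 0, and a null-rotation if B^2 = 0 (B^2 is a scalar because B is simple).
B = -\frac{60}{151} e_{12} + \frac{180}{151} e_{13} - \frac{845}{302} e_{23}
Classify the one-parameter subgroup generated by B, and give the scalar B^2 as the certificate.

B^2 term by term: the squares give (-\frac{60}{151})^2*(e_{12})^2 + (\frac{180}{151})^2*(e_{13})^2 + (-\frac{845}{302})^2*(e_{23})^2 = \frac{3600}{22801}*(+1) + \frac{32400}{22801}*(+1) + \frac{714025}{91204}*(-1) = -\frac{25}{4} (each basis 2-blade squares to minus the product of its generators' squares); cross terms between blades sharing an index anticommute and cancel. So B^2 = -\frac{25}{4}.
Answer: rotation, certificate B^2 = -\frac{25}{4}. Key observation: B^2 = -\frac{25}{4} is a conjugation invariant, so its sign decides the class regardless of the surface form of B.


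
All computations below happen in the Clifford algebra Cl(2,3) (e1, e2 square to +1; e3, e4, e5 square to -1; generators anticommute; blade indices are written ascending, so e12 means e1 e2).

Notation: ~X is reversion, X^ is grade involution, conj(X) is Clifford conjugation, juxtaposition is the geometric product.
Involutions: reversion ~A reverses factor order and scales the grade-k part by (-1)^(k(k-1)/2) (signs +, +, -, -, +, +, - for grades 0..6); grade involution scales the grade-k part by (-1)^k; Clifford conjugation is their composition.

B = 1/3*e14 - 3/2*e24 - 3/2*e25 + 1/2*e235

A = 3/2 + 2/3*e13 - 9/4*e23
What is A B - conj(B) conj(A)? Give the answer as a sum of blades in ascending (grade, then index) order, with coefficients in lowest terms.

first term: -9/8*e5 + 1/2*e14 - 9/4*e24 - 9/4*e25 - 259/72*e34 - 27/8*e35 + 1/3*e125 + 3/4*e235 + 1/4*e1234 + e1235
second term: 9/8*e5 - 1/2*e14 + 9/4*e24 + 9/4*e25 + 259/72*e34 + 27/8*e35 + 1/3*e125 + 3/4*e235 + 1/4*e1234 + e1235
Answer: -9/4*e5 + e14 - 9/2*e24 - 9/2*e25 - 259/36*e34 - 27/4*e35


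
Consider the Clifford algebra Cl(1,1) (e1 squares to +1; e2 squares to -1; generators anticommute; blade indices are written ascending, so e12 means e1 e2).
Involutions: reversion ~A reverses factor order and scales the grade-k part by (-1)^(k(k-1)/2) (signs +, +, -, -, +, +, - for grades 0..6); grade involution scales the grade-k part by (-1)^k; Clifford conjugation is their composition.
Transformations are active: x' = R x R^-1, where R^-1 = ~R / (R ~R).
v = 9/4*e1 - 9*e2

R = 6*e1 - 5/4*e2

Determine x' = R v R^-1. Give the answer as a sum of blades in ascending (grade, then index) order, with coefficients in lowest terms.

~R = 6*e1 - 5/4*e2, and R ~R = 551/16, so R^-1 = ~R / (551/16).
R v = 9/4 - 819/16*e12
Answer: -3231/2204*e1 + 4869/551*e2


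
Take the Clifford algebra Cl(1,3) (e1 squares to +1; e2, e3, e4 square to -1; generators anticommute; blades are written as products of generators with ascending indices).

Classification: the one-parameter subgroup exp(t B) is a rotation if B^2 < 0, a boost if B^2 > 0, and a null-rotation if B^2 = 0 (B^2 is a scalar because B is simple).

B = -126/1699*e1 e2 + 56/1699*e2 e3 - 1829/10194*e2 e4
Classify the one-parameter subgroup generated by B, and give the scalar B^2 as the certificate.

B^2 term by term: the squares give (-126/1699)^2*(e1 e2)^2 + (56/1699)^2*(e2 e3)^2 + (-1829/10194)^2*(e2 e4)^2 = 15876/2886601*(+1) + 3136/2886601*(-1) + 3345241/103917636*(-1) = -1/36 (each basis 2-blade squares to minus the product of its generators' squares); cross terms between blades sharing an index anticommute and cancel. So B^2 = -1/36.
Answer: rotation, certificate B^2 = -1/36. Check the certificate: B^2 = -1/36, and that sign is decisive whatever form B takes.
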